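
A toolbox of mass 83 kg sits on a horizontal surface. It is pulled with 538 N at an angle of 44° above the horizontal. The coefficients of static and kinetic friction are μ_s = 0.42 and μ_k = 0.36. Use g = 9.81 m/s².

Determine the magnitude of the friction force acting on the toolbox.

f ≈ 159 N

Vertical equilibrium gives N = m g − P sin α = 440.5 N.
The horizontal driving force is P cos α = 387 N, so equilibrium needs friction f = 387 N.
The static-friction limit is μ_s N = 185 N.
387 > 185 N → the toolbox slides; f = μ_k N = 0.36×440.5 = 159 N.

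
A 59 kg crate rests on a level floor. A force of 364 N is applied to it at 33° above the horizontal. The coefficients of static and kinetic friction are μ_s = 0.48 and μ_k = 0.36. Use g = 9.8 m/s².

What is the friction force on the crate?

Vertical equilibrium gives N = m g − P sin α = 380 N.
For equilibrium, f = P cos α = 364×cos 33° = 305.3 N.
μ_s N = 0.48 × 380 = 182.4 N.
The required friction exceeds μ_s N, so the crate moves and f = μ_k N = 137 N.

f ≈ 137 N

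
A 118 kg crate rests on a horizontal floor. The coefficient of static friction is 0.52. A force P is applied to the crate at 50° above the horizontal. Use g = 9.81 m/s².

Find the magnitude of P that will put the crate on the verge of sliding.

N = m g − P sin α (the pull lifts the crate).
At impending slip, P cos α = μ_s N = μ_s (m g − P sin α).
Solving: P (cos α + μ_s sin α) = μ_s m g → P = 0.52×1160/(cos 50° + 0.52 sin 50°) = 602/1.041 = 578 N.

P ≈ 578 N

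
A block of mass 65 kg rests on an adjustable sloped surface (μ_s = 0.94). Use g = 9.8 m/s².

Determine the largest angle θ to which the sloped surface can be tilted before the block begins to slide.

At the slip threshold, m g sin θ = μ_s · m g cos θ, so tan θ = μ_s.
θ_max = arctan(0.94) = 43.2°.

θ_max ≈ 43.2°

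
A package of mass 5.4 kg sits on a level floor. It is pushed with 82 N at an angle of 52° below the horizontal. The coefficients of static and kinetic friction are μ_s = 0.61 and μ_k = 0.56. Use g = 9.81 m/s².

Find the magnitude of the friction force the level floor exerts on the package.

N = m g + P sin α = 52.97 + 82×sin 52° = 117.6 N.
For equilibrium, f = P cos α = 82×cos 52° = 50.48 N.
The static-friction limit is μ_s N = 71.73 N.
Since 50.48 N does not exceed the limit, the package stays at rest and f = 50.5 N.

f ≈ 50.5 N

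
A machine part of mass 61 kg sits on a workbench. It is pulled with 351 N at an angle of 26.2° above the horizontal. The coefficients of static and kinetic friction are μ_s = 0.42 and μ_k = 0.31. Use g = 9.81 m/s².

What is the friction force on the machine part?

N = m g − P sin α = 598.4 − 351×sin 26.2° = 443.4 N.
The horizontal driving force is P cos α = 314.9 N, so equilibrium needs friction f = 314.9 N.
μ_s N = 0.42 × 443.4 = 186.2 N.
314.9 > 186.2 N → the machine part slides; f = μ_k N = 0.31×443.4 = 137 N.

f ≈ 137 N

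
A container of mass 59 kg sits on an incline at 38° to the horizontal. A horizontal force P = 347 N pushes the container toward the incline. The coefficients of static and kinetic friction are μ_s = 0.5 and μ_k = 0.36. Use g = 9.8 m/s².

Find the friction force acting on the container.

Normal direction: N = m g cos θ + P sin θ = 669.3 N.
Along the incline, the net driving force (taking up-slope positive) is P cos θ − m g sin θ = 273.4 − 356 = -82.54 N, so equilibrium requires friction f = 82.54 N (up-slope).
The limit of static friction is μ_s N = 334.6 N.
Since 82.54 N is within the 334.6 N limit, the container stays put and friction is exactly 82.5 N.

f ≈ 82.5 N (up the incline)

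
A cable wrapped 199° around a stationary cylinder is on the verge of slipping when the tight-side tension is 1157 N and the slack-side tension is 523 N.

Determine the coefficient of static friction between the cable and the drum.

μ ≈ 0.229

T₂/T₁ = e^{μβ} → μ = ln(T₂/T₁)/β.
β = 199° = 3.473 rad.
μ = ln(1157/523)/3.473 = ln(2.212)/3.473 = 0.229.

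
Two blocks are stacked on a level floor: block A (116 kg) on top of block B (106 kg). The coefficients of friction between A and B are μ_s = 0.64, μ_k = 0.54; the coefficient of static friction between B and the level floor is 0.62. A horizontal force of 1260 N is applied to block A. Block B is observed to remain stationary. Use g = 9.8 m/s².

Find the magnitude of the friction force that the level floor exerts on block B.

f ≈ 614 N

The normal force B exerts on A is simply A's weight, N₁ = 1137 N.
So the A–B interface can sustain at most μ_s N₁ = 727.6 N of static friction.
Since P = 1260 N > 727.6 N, A slides on B; the A–B friction is kinetic: f₁ = μ_k N₁ = 0.54×1137 = 614 N.
By Newton's third law B feels 614 N forward from A. With B stationary, the floor's static friction on B balances it: f₂ = 614 N (well within μ_s(m_A+m_B)g = 1349 N).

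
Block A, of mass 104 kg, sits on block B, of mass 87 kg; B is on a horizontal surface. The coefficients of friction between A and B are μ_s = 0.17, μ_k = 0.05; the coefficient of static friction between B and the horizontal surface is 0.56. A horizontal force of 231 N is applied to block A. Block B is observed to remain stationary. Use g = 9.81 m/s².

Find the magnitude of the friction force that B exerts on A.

f ≈ 51 N

Between the blocks, N₁ = m_A g = 1020 N.
So the A–B interface can sustain at most μ_s N₁ = 173.4 N of static friction.
Since P = 231 N > 173.4 N, A slides on B; the A–B friction is kinetic: f₁ = μ_k N₁ = 0.05×1020 = 51 N.
By Newton's third law B feels 51 N forward from A. With B stationary, the floor's static friction on B balances it: f₂ = 51 N (well within μ_s(m_A+m_B)g = 1049 N).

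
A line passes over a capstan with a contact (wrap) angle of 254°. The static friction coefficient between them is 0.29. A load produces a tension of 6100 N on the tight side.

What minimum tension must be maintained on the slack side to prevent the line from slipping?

T_min ≈ 1690 N

Capstan equation at impending slip: T_tight/T_slack = e^{μβ}.
β = 254° = 4.433 rad; e^{μβ} = e^{0.29×4.433} = 3.617.
T_slack = T_tight / e^{μβ} = 6100 / 3.617 = 1690 N.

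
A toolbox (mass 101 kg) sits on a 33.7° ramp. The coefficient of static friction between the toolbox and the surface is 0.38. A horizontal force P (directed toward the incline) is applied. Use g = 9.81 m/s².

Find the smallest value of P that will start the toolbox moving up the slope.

At impending motion up the slope, friction acts down-slope at its limit: f = μ_s N.
Perpendicular to the incline: N = m g cos θ + P sin θ.
Along the incline: P cos θ = m g sin θ + μ_s N = m g sin θ + μ_s (m g cos θ + P sin θ).
Solving, P (cos θ − μ_s sin θ) = m g (sin θ + μ_s cos θ), so P = 101×9.81×(sin 33.7° + 0.38 cos 33.7°)/(cos 33.7° − 0.38 sin 33.7°) = 991×0.871/0.6211 = 1390 N.

P ≈ 1390 N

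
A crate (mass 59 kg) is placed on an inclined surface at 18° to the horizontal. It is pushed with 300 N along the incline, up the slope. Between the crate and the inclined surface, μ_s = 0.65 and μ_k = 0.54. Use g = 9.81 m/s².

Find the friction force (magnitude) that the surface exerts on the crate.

The normal reaction is N = m g cos θ = 550.5 N.
For equilibrium along the incline the friction force must supply f = m g sin θ − P = 178.9 − 300 = -121.1 N (positive meaning up-slope).
The static-friction ceiling is μ_s N = 0.65 × 550.5 = 357.8 N.
Since |-121.1| ≤ 357.8 N, static friction is sufficient; f equals the required value, not μ_s N.

f ≈ 121 N (down the incline)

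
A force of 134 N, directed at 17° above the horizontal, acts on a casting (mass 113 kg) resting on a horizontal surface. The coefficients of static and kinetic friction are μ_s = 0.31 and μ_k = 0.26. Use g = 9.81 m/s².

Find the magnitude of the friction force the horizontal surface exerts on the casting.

The vertical component of P reduces the normal force: N = m g − P sin α = 1109 − 39.18 = 1069 N.
Horizontally, friction must balance P cos α = 128.1 N.
The static-friction limit is μ_s N = 331.5 N.
Since 128.1 N does not exceed the limit, the casting stays at rest and f = 128 N.

f ≈ 128 N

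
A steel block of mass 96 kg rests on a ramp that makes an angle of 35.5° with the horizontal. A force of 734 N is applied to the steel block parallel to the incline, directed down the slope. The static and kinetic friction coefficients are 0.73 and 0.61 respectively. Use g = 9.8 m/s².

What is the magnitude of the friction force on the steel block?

Perpendicular to the surface, N = m g cos θ = 96·9.8·cos 35.5° = 765.9 N.
Parallel to the incline, ΣF = 0 gives f = m g sin θ + P = 546.3 + 734 = 1280 N (up-slope positive).
The static-friction ceiling is μ_s N = 0.73 × 765.9 = 559.1 N.
|1280| exceeds 559.1 N, so the steel block slips down-slope; friction is kinetic, f = μ_k N = 0.61×765.9 = 467 N.

f ≈ 467 N (up the incline)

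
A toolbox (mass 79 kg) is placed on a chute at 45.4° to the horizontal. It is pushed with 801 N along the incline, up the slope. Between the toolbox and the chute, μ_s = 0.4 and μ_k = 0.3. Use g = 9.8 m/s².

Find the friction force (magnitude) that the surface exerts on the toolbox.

f ≈ 163 N (down the incline)

Perpendicular to the surface, N = m g cos θ = 79·9.8·cos 45.4° = 543.6 N.
Parallel to the incline, ΣF = 0 gives f = m g sin θ − P = 551.3 − 801 = -249.7 N (up-slope positive).
Maximum static friction available: μ_s N = 0.4 × 543.6 = 217.4 N.
Since |-249.7| > 217.4 N, static friction cannot hold it; the toolbox slides up the incline and kinetic friction applies: f = μ_k N = 0.3 × 543.6 = 163 N.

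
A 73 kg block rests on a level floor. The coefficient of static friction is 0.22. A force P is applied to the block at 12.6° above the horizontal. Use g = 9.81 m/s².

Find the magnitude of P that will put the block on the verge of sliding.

P ≈ 154 N

N = m g − P sin α (the pull lifts the block).
At impending slip, P cos α = μ_s N = μ_s (m g − P sin α).
Solving: P (cos α + μ_s sin α) = μ_s m g → P = 0.22×716/(cos 12.6° + 0.22 sin 12.6°) = 158/1.024 = 154 N.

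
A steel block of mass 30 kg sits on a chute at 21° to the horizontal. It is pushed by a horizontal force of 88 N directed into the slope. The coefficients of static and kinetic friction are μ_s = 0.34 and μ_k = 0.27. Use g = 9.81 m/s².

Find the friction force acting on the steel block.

f ≈ 23.3 N (up the incline)

Resolve perpendicular to the incline: N = m g cos θ + P sin θ = 30×9.81×cos 21° + 88×sin 21° = 306.3 N.
Parallel to the incline: P cos θ − m g sin θ = 82.16 − 105.5 = -23.31 N; the friction needed to balance this is 23.31 N acting up the slope.
The limit of static friction is μ_s N = 104.1 N.
|f_req| = 23.31 ≤ 104.1 N → the steel block is in equilibrium; friction equals the required value.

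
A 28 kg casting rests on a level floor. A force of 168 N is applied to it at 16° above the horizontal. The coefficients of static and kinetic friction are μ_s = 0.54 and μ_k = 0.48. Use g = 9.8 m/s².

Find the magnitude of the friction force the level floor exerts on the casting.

f ≈ 109 N

The vertical component of P reduces the normal force: N = m g − P sin α = 274.4 − 46.31 = 228.1 N.
The horizontal driving force is P cos α = 161.5 N, so equilibrium needs friction f = 161.5 N.
μ_s N = 0.54 × 228.1 = 123.2 N.
The required friction exceeds μ_s N, so the casting moves and f = μ_k N = 109 N.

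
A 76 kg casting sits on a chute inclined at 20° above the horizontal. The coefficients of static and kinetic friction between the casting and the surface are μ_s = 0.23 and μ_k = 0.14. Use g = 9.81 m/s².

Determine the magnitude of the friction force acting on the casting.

f ≈ 98.1 N (up the incline)

Perpendicular to the surface, N = m g cos θ = 76·9.81·cos 20° = 700.6 N.
For equilibrium along the incline, friction must balance the weight component: f = m g sin θ = 255 N up the slope.
The static-friction ceiling is μ_s N = 0.23 × 700.6 = 161.1 N.
|255| exceeds 161.1 N, so the casting slips down-slope; friction is kinetic, f = μ_k N = 0.14×700.6 = 98.1 N.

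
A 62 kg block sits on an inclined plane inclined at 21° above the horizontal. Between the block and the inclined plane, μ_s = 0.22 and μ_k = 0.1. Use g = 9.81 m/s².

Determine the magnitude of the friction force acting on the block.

Normal force: N = m g cos θ = 62 × 9.81 × cos 21° = 567.8 N.
Along the slope the weight component is m g sin θ = 218 N; friction must supply exactly this, acting up-slope.
Static friction can supply at most μ_s N = 124.9 N.
|218| exceeds 124.9 N, so the block slips down-slope; friction is kinetic, f = μ_k N = 0.1×567.8 = 56.8 N.

f ≈ 56.8 N (up the incline)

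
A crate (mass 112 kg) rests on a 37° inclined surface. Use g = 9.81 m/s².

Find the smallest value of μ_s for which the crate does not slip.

At the slip threshold m g sin θ = μ_s m g cos θ, so μ_s,min = tan θ.
μ_s,min = tan 37° = 0.754.

μ_s,min ≈ 0.754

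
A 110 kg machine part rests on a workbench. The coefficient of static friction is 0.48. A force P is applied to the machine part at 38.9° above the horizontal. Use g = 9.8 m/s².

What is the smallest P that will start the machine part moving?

P ≈ 479 N

N = m g − P sin α (the pull lifts the machine part).
At impending slip, P cos α = μ_s N = μ_s (m g − P sin α).
Solving: P (cos α + μ_s sin α) = μ_s m g → P = 0.48×1080/(cos 38.9° + 0.48 sin 38.9°) = 517/1.08 = 479 N.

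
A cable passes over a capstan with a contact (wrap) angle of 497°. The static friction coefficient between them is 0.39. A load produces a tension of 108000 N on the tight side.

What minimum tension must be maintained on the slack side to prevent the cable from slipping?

Capstan equation at impending slip: T_tight/T_slack = e^{μβ}.
β = 497° = 8.674 rad; e^{μβ} = e^{0.39×8.674} = 29.46.
T_slack = T_tight / e^{μβ} = 108000 / 29.46 = 3670 N.

T_min ≈ 3670 N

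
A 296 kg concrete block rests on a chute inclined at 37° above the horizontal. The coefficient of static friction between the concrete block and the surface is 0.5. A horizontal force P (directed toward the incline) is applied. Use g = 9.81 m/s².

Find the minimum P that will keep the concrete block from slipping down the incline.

The concrete block tends to slide down (tan θ > μ_s), so at the point of impending slip friction acts up-slope at its limit: f = μ_s N.
Perpendicular to the incline: N = m g cos θ + P sin θ.
Along the incline: P cos θ + μ_s N = m g sin θ, i.e. P cos θ + μ_s (m g cos θ + P sin θ) = m g sin θ.
Solving, P (cos θ + μ_s sin θ) = m g (sin θ − μ_s cos θ), so P = 2900×0.2025/1.1 = 535 N.

P_min ≈ 535 N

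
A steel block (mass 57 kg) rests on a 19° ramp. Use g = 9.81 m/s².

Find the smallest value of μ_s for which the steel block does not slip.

At the slip threshold m g sin θ = μ_s m g cos θ, so μ_s,min = tan θ.
μ_s,min = tan 19° = 0.344.

μ_s,min ≈ 0.344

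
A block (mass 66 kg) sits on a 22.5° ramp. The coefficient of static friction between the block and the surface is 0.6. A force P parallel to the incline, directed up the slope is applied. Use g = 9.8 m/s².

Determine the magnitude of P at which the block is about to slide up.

At impending motion up the slope, friction acts down-slope at its limit: f = μ_s N.
P is parallel to the surface, so N = m g cos θ = 598 N.
Along the incline: P = m g sin θ + μ_s N = 248 + 0.6×598 = 606 N.

P ≈ 606 N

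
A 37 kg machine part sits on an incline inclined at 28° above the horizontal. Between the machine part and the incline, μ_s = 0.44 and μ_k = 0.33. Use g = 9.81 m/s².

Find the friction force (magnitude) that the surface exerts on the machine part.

f ≈ 106 N (up the incline)

Normal force: N = m g cos θ = 37 × 9.81 × cos 28° = 320.5 N.
For equilibrium along the incline, friction must balance the weight component: f = m g sin θ = 170.4 N up the slope.
Static friction can supply at most μ_s N = 141 N.
Since |170.4| > 141 N, static friction cannot hold it; the machine part slides down the incline and kinetic friction applies: f = μ_k N = 0.33 × 320.5 = 106 N.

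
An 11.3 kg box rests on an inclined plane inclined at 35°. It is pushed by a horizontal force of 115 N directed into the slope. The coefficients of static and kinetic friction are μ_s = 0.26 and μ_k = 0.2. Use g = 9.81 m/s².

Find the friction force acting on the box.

The horizontal push has a component P sin θ into the surface, so N = m g cos θ + P sin θ = 90.81 + 65.96 = 156.8 N.
Parallel to the incline: P cos θ − m g sin θ = 94.2 − 63.58 = 30.62 N; the friction needed to balance this is 30.62 N acting down the slope.
Maximum static friction: μ_s N = 0.26 × 156.8 = 40.76 N.
Since 30.62 N is within the 40.76 N limit, the box stays put and friction is exactly 30.6 N.

f ≈ 30.6 N (down the incline)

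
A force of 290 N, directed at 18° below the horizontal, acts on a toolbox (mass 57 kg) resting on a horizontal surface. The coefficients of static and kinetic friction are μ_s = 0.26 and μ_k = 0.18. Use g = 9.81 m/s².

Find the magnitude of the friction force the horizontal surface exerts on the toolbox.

f ≈ 117 N

The vertical component of P adds to the normal force: N = m g + P sin α = 559.2 + 89.61 = 648.8 N.
Horizontally, friction must balance P cos α = 275.8 N.
μ_s N = 0.26 × 648.8 = 168.7 N.
The required friction exceeds μ_s N, so the toolbox moves and f = μ_k N = 117 N.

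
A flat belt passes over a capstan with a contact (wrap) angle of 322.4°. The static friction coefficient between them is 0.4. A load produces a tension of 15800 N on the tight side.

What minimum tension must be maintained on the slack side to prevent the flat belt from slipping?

Capstan equation at impending slip: T_tight/T_slack = e^{μβ}.
β = 322.4° = 5.627 rad; e^{μβ} = e^{0.4×5.627} = 9.495.
T_slack = T_tight / e^{μβ} = 15800 / 9.495 = 1660 N.

T_min ≈ 1660 N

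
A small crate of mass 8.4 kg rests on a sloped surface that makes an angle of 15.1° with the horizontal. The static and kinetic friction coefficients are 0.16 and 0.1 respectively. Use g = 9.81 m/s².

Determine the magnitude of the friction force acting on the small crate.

Normal force: N = m g cos θ = 8.4 × 9.81 × cos 15.1° = 79.56 N.
For equilibrium along the incline, friction must balance the weight component: f = m g sin θ = 21.47 N up the slope.
The static-friction ceiling is μ_s N = 0.16 × 79.56 = 12.73 N.
|21.47| exceeds 12.73 N, so the small crate slips down-slope; friction is kinetic, f = μ_k N = 0.1×79.56 = 7.96 N.

f ≈ 7.96 N (up the incline)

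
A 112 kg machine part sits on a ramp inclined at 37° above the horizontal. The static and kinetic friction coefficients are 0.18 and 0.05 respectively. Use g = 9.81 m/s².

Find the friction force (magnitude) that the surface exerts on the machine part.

The normal reaction is N = m g cos θ = 877.5 N.
For equilibrium along the incline, friction must balance the weight component: f = m g sin θ = 661.2 N up the slope.
The static-friction ceiling is μ_s N = 0.18 × 877.5 = 157.9 N.
Since |661.2| > 157.9 N, static friction cannot hold it; the machine part slides down the incline and kinetic friction applies: f = μ_k N = 0.05 × 877.5 = 43.9 N.

f ≈ 43.9 N (up the incline)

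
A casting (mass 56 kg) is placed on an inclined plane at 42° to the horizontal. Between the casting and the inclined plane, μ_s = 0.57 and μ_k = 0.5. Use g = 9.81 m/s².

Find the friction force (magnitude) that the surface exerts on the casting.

f ≈ 204 N (up the incline)

Normal force: N = m g cos θ = 56 × 9.81 × cos 42° = 408.3 N.
Along the slope the weight component is m g sin θ = 367.6 N; friction must supply exactly this, acting up-slope.
The static-friction ceiling is μ_s N = 0.57 × 408.3 = 232.7 N.
Since |367.6| > 232.7 N, static friction cannot hold it; the casting slides down the incline and kinetic friction applies: f = μ_k N = 0.5 × 408.3 = 204 N.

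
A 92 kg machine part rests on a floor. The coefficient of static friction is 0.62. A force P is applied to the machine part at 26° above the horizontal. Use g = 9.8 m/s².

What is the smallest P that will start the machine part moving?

N = m g − P sin α (the pull lifts the machine part).
At impending slip, P cos α = μ_s N = μ_s (m g − P sin α).
Solving: P (cos α + μ_s sin α) = μ_s m g → P = 0.62×902/(cos 26° + 0.62 sin 26°) = 559/1.171 = 478 N.

P ≈ 478 N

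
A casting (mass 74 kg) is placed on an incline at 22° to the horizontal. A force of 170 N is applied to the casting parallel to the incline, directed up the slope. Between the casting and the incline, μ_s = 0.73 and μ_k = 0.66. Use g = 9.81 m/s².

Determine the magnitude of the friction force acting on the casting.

Perpendicular to the surface, N = m g cos θ = 74·9.81·cos 22° = 673.1 N.
For equilibrium along the incline the friction force must supply f = m g sin θ − P = 271.9 − 170 = 101.9 N (positive meaning up-slope).
Static friction can supply at most μ_s N = 491.3 N.
Since |101.9| ≤ 491.3 N, no slip — friction simply equals what equilibrium demands.

f ≈ 102 N (up the incline)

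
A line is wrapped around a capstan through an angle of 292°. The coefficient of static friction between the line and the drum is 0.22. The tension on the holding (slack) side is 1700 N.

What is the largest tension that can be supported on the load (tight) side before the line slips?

T_max ≈ 5220 N

At impending slip the capstan equation gives T₂/T₁ = e^{μβ} with β in radians.
β = 292° × π/180 = 5.096 rad.
e^{μβ} = e^{0.22×5.096} = 3.069.
T₂ = T₁ · e^{μβ} = 1700 × 3.069 = 5220 N.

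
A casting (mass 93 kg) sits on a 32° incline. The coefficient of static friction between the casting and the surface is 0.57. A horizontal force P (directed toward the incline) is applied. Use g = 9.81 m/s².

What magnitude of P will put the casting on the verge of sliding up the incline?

P ≈ 1690 N

At impending motion up the slope, friction acts down-slope at its limit: f = μ_s N.
Perpendicular to the incline: N = m g cos θ + P sin θ.
Along the incline: P cos θ = m g sin θ + μ_s N = m g sin θ + μ_s (m g cos θ + P sin θ).
Solving, P (cos θ − μ_s sin θ) = m g (sin θ + μ_s cos θ), so P = 93×9.81×(sin 32° + 0.57 cos 32°)/(cos 32° − 0.57 sin 32°) = 912×1.013/0.546 = 1690 N.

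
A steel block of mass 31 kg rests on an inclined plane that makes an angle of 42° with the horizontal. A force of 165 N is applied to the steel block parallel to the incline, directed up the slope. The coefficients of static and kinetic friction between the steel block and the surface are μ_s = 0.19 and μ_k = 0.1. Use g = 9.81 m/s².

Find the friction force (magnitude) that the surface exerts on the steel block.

f ≈ 38.5 N (up the incline)

Normal force: N = m g cos θ = 31 × 9.81 × cos 42° = 226 N.
The friction needed for equilibrium is m g sin θ − P = 203.5 − 165 = 38.49 N, measured positive up-slope.
Maximum static friction available: μ_s N = 0.19 × 226 = 42.94 N.
Since |38.49| ≤ 42.94 N, static friction is sufficient; f equals the required value, not μ_s N.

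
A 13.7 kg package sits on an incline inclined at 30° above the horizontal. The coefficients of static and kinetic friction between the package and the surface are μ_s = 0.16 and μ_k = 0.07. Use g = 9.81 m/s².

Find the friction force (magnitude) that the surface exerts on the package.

f ≈ 8.15 N (up the incline)

The normal reaction is N = m g cos θ = 116.4 N.
Along the slope the weight component is m g sin θ = 67.2 N; friction must supply exactly this, acting up-slope.
Static friction can supply at most μ_s N = 18.62 N.
Since |67.2| > 18.62 N, static friction cannot hold it; the package slides down the incline and kinetic friction applies: f = μ_k N = 0.07 × 116.4 = 8.15 N.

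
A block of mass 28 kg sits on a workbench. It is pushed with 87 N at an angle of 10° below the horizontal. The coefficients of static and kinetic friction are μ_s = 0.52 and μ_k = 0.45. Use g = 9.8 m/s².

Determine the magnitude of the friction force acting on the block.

The vertical component of P adds to the normal force: N = m g + P sin α = 274.4 + 15.11 = 289.5 N.
The horizontal driving force is P cos α = 85.68 N, so equilibrium needs friction f = 85.68 N.
The static-friction limit is μ_s N = 150.5 N.
85.68 ≤ 150.5 N → static; friction equals the required 85.7 N.

f ≈ 85.7 N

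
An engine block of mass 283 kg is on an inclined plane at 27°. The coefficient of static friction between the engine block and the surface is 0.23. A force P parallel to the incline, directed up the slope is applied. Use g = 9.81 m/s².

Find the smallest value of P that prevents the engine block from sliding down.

The engine block tends to slide down (tan θ > μ_s), so at the point of impending slip friction acts up-slope at its limit: f = μ_s N.
P is parallel to the surface, so N = m g cos θ = 2470 N.
Along the incline: P + μ_s N = m g sin θ, so P = 1260 − 0.23×2470 = 691 N.

P_min ≈ 691 N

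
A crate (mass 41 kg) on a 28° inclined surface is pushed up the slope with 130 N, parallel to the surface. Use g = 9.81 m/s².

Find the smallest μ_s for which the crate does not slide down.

μ_s,min ≈ 0.166

N = m g cos θ = 355.1 N.
Friction must make up the shortfall along the incline: f = m g sin θ − P = 188.8 − 130 = 58.83 N.
At the threshold f = μ_s N, so μ_s,min = 58.83/355.1 = 0.166.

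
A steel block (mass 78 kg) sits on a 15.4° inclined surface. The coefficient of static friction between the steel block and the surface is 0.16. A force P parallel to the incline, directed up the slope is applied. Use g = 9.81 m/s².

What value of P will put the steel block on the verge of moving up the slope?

P ≈ 321 N

At impending motion up the slope, friction acts down-slope at its limit: f = μ_s N.
P is parallel to the surface, so N = m g cos θ = 738 N.
Along the incline: P = m g sin θ + μ_s N = 203 + 0.16×738 = 321 N.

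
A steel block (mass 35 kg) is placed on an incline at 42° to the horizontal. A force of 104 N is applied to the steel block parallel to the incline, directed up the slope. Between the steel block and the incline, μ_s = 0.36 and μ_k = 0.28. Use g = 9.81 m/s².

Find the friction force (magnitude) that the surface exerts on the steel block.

f ≈ 71.4 N (up the incline)

The normal reaction is N = m g cos θ = 255.2 N.
The friction needed for equilibrium is m g sin θ − P = 229.7 − 104 = 125.7 N, measured positive up-slope.
The static-friction ceiling is μ_s N = 0.36 × 255.2 = 91.86 N.
Since |125.7| > 91.86 N, static friction cannot hold it; the steel block slides down the incline and kinetic friction applies: f = μ_k N = 0.28 × 255.2 = 71.4 N.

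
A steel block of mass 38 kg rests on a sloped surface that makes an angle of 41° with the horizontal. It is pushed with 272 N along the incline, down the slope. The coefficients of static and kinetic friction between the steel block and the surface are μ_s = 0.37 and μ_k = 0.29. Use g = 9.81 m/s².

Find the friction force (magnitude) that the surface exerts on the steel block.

Perpendicular to the surface, N = m g cos θ = 38·9.81·cos 41° = 281.3 N.
Parallel to the incline, ΣF = 0 gives f = m g sin θ + P = 244.6 + 272 = 516.6 N (up-slope positive).
Maximum static friction available: μ_s N = 0.37 × 281.3 = 104.1 N.
Since |516.6| > 104.1 N, static friction cannot hold it; the steel block slides down the incline and kinetic friction applies: f = μ_k N = 0.29 × 281.3 = 81.6 N.

f ≈ 81.6 N (up the incline)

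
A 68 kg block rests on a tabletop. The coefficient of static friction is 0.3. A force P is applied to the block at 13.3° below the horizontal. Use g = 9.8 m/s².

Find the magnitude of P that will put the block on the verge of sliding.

N = m g + P sin α (the push presses the block into the tabletop).
At impending slip, P cos α = μ_s N = μ_s (m g + P sin α).
Solving: P (cos α − μ_s sin α) = μ_s m g → P = 0.3×666/(cos 13.3° − 0.3 sin 13.3°) = 200/0.9042 = 221 N.

P ≈ 221 N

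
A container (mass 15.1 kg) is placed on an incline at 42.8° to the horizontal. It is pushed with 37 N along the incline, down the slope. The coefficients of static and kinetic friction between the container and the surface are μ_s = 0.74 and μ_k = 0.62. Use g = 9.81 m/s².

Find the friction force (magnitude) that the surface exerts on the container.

Perpendicular to the surface, N = m g cos θ = 15.1·9.81·cos 42.8° = 108.7 N.
Parallel to the incline, ΣF = 0 gives f = m g sin θ + P = 100.6 + 37 = 137.6 N (up-slope positive).
The static-friction ceiling is μ_s N = 0.74 × 108.7 = 80.43 N.
Since |137.6| > 80.43 N, static friction cannot hold it; the container slides down the incline and kinetic friction applies: f = μ_k N = 0.62 × 108.7 = 67.4 N.

f ≈ 67.4 N (up the incline)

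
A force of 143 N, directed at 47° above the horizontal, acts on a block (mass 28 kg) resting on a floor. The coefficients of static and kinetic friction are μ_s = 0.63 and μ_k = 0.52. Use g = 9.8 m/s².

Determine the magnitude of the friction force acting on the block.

The vertical component of P reduces the normal force: N = m g − P sin α = 274.4 − 104.6 = 169.8 N.
For equilibrium, f = P cos α = 143×cos 47° = 97.53 N.
The static-friction limit is μ_s N = 107 N.
97.53 ≤ 107 N → static; friction equals the required 97.5 N.

f ≈ 97.5 N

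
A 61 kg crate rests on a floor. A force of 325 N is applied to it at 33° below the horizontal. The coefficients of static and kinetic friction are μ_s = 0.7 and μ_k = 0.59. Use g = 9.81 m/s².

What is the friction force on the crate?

Vertical equilibrium gives N = m g + P sin α = 775.4 N.
For equilibrium, f = P cos α = 325×cos 33° = 272.6 N.
μ_s N = 0.7 × 775.4 = 542.8 N.
Since 272.6 N does not exceed the limit, the crate stays at rest and f = 273 N.

f ≈ 273 N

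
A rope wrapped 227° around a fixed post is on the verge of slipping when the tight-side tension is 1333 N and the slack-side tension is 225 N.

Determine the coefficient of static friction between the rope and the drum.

μ ≈ 0.449

T₂/T₁ = e^{μβ} → μ = ln(T₂/T₁)/β.
β = 227° = 3.962 rad.
μ = ln(1333/225)/3.962 = ln(5.924)/3.962 = 0.449.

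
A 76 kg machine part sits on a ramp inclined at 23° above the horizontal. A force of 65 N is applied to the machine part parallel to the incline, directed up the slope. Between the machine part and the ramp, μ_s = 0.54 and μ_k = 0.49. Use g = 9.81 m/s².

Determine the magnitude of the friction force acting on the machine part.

f ≈ 226 N (up the incline)

The normal reaction is N = m g cos θ = 686.3 N.
The friction needed for equilibrium is m g sin θ − P = 291.3 − 65 = 226.3 N, measured positive up-slope.
Static friction can supply at most μ_s N = 370.6 N.
Since |226.3| ≤ 370.6 N, no slip — friction simply equals what equilibrium demands.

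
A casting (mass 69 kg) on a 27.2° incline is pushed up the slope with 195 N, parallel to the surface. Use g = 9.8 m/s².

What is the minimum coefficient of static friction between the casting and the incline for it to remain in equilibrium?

N = m g cos θ = 601.4 N.
Friction must make up the shortfall along the incline: f = m g sin θ − P = 309.1 − 195 = 114.1 N.
At the threshold f = μ_s N, so μ_s,min = 114.1/601.4 = 0.19.

μ_s,min ≈ 0.19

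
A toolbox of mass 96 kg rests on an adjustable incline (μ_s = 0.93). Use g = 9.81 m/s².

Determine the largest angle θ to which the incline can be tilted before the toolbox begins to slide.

At the slip threshold, m g sin θ = μ_s · m g cos θ, so tan θ = μ_s.
θ_max = arctan(0.93) = 42.9°.

θ_max ≈ 42.9°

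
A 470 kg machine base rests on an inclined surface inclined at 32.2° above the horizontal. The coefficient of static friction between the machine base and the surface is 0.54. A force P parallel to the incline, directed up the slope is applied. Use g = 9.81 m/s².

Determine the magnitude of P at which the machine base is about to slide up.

P ≈ 4560 N

At impending motion up the slope, friction acts down-slope at its limit: f = μ_s N.
P is parallel to the surface, so N = m g cos θ = 3900 N.
Along the incline: P = m g sin θ + μ_s N = 2460 + 0.54×3900 = 4560 N.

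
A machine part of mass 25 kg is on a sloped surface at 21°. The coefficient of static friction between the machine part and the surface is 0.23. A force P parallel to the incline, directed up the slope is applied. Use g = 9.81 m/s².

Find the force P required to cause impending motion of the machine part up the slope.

P ≈ 141 N

At impending motion up the slope, friction acts down-slope at its limit: f = μ_s N.
P is parallel to the surface, so N = m g cos θ = 229 N.
Along the incline: P = m g sin θ + μ_s N = 87.9 + 0.23×229 = 141 N.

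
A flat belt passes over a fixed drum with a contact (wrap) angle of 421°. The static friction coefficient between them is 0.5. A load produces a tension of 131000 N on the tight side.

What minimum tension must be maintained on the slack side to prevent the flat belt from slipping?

T_min ≈ 3320 N

Capstan equation at impending slip: T_tight/T_slack = e^{μβ}.
β = 421° = 7.348 rad; e^{μβ} = e^{0.5×7.348} = 39.41.
T_slack = T_tight / e^{μβ} = 131000 / 39.41 = 3320 N.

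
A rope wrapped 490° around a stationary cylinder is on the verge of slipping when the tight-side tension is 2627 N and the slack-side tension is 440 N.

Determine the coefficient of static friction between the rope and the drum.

μ ≈ 0.209

T₂/T₁ = e^{μβ} → μ = ln(T₂/T₁)/β.
β = 490° = 8.552 rad.
μ = ln(2627/440)/8.552 = ln(5.97)/8.552 = 0.209.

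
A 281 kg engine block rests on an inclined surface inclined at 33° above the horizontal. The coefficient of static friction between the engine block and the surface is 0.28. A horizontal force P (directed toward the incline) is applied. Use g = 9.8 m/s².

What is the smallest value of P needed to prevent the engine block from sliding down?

P_min ≈ 861 N

The engine block tends to slide down (tan θ > μ_s), so at the point of impending slip friction acts up-slope at its limit: f = μ_s N.
Perpendicular to the incline: N = m g cos θ + P sin θ.
Along the incline: P cos θ + μ_s N = m g sin θ, i.e. P cos θ + μ_s (m g cos θ + P sin θ) = m g sin θ.
Solving, P (cos θ + μ_s sin θ) = m g (sin θ − μ_s cos θ), so P = 2750×0.3098/0.9912 = 861 N.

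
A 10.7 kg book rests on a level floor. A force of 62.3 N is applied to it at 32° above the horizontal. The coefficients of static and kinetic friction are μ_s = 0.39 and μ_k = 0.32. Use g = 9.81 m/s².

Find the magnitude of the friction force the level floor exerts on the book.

f ≈ 23 N

N = m g − P sin α = 105 − 62.3×sin 32° = 71.95 N.
For equilibrium, f = P cos α = 62.3×cos 32° = 52.83 N.
μ_s N = 0.39 × 71.95 = 28.06 N.
The required friction exceeds μ_s N, so the book moves and f = μ_k N = 23 N.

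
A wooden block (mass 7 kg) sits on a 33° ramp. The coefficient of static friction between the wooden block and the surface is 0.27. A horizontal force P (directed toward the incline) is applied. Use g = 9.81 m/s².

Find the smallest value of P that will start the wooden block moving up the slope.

P ≈ 76.6 N

At impending motion up the slope, friction acts down-slope at its limit: f = μ_s N.
Perpendicular to the incline: N = m g cos θ + P sin θ.
Along the incline: P cos θ = m g sin θ + μ_s N = m g sin θ + μ_s (m g cos θ + P sin θ).
Solving, P (cos θ − μ_s sin θ) = m g (sin θ + μ_s cos θ), so P = 7×9.81×(sin 33° + 0.27 cos 33°)/(cos 33° − 0.27 sin 33°) = 68.7×0.7711/0.6916 = 76.6 N.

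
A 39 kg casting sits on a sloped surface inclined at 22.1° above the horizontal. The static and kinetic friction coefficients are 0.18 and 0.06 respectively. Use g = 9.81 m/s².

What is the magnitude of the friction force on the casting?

f ≈ 21.3 N (up the incline)

Perpendicular to the surface, N = m g cos θ = 39·9.81·cos 22.1° = 354.5 N.
Along the slope the weight component is m g sin θ = 143.9 N; friction must supply exactly this, acting up-slope.
Maximum static friction available: μ_s N = 0.18 × 354.5 = 63.81 N.
Since |143.9| > 63.81 N, static friction cannot hold it; the casting slides down the incline and kinetic friction applies: f = μ_k N = 0.06 × 354.5 = 21.3 N.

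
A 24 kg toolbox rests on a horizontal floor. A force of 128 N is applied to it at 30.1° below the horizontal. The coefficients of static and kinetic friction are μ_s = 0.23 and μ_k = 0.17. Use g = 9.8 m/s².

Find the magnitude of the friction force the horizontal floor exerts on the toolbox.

f ≈ 50.9 N

The vertical component of P adds to the normal force: N = m g + P sin α = 235.2 + 64.19 = 299.4 N.
Horizontally, friction must balance P cos α = 110.7 N.
μ_s N = 0.23 × 299.4 = 68.86 N.
110.7 > 68.86 N → the toolbox slides; f = μ_k N = 0.17×299.4 = 50.9 N.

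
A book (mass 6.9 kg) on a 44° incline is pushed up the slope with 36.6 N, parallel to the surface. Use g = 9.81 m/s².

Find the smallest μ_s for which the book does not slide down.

N = m g cos θ = 48.69 N.
Friction must make up the shortfall along the incline: f = m g sin θ − P = 47.02 − 36.6 = 10.42 N.
At the threshold f = μ_s N, so μ_s,min = 10.42/48.69 = 0.214.

μ_s,min ≈ 0.214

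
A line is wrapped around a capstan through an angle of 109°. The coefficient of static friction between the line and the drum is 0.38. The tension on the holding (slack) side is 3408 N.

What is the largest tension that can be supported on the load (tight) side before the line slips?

At impending slip the capstan equation gives T₂/T₁ = e^{μβ} with β in radians.
β = 109° × π/180 = 1.902 rad.
e^{μβ} = e^{0.38×1.902} = 2.06.
T₂ = T₁ · e^{μβ} = 3408 × 2.06 = 7020 N.

T_max ≈ 7020 N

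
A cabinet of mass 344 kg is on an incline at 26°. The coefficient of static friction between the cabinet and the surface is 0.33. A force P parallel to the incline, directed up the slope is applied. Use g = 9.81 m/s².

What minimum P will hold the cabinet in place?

P_min ≈ 478 N

The cabinet tends to slide down (tan θ > μ_s), so at the point of impending slip friction acts up-slope at its limit: f = μ_s N.
P is parallel to the surface, so N = m g cos θ = 3030 N.
Along the incline: P + μ_s N = m g sin θ, so P = 1480 − 0.33×3030 = 478 N.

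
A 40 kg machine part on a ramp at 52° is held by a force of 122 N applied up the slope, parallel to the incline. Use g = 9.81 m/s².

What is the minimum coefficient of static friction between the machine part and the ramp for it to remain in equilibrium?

N = m g cos θ = 241.6 N.
Friction must make up the shortfall along the incline: f = m g sin θ − P = 309.2 − 122 = 187.2 N.
At the threshold f = μ_s N, so μ_s,min = 187.2/241.6 = 0.775.

μ_s,min ≈ 0.775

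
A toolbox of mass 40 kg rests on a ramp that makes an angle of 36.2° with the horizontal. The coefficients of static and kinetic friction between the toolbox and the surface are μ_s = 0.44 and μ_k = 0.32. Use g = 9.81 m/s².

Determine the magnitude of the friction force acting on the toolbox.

The normal reaction is N = m g cos θ = 316.7 N.
For equilibrium along the incline, friction must balance the weight component: f = m g sin θ = 231.8 N up the slope.
Maximum static friction available: μ_s N = 0.44 × 316.7 = 139.3 N.
|231.8| exceeds 139.3 N, so the toolbox slips down-slope; friction is kinetic, f = μ_k N = 0.32×316.7 = 101 N.

f ≈ 101 N (up the incline)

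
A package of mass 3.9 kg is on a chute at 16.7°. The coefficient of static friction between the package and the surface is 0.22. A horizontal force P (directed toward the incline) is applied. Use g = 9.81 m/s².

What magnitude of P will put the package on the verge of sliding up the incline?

At impending motion up the slope, friction acts down-slope at its limit: f = μ_s N.
Perpendicular to the incline: N = m g cos θ + P sin θ.
Along the incline: P cos θ = m g sin θ + μ_s N = m g sin θ + μ_s (m g cos θ + P sin θ).
Solving, P (cos θ − μ_s sin θ) = m g (sin θ + μ_s cos θ), so P = 3.9×9.81×(sin 16.7° + 0.22 cos 16.7°)/(cos 16.7° − 0.22 sin 16.7°) = 38.3×0.4981/0.8946 = 21.3 N.

P ≈ 21.3 N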